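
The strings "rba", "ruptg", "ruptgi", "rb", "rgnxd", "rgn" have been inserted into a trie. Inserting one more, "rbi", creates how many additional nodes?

The longest prefix of "rbi" already in the trie is "rb" (length 2).
New nodes needed: |"rbi"| − 2 = 3 − 2 = 1.

1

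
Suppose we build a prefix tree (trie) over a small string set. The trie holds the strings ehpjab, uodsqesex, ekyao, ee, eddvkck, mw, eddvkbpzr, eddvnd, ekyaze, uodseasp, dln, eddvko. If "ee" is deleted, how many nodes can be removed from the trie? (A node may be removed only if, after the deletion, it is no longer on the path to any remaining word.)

1

After clearing the end-marker at "ee", prune upward until reaching a node still needed by another word.
The suffix "e" (1 node) is used only by "ee"; the node for "e" still has the child "h", so pruning stops there.
Nodes removed: 1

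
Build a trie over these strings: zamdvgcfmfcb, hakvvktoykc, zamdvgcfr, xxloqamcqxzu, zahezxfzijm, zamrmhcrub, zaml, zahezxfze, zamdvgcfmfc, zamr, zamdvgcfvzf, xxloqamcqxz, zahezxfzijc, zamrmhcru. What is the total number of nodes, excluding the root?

Insert word by word; a character creates a node only if that edge doesn't already exist:
  "zamdvgcfmfcb" → 12 new (z, a, m, d, v, g, c, f, m, f, c, b)
  "hakvvktoykc" → 11 new (h, a, k, v, v, k, t, o, y, k, c)
  "zamdvgcfr" → prefix "zamdvgcf" already present; 1 new (r)
  "xxloqamcqxzu" → 12 new (x, x, l, o, q, a, m, c, q, x, z, u)
  "zahezxfzijm" → prefix "za" already present; 9 new (h, e, z, x, f, z, i, j, m)
  "zamrmhcrub" → prefix "zam" already present; 7 new (r, m, h, c, r, u, b)
  "zaml" → prefix "zam" already present; 1 new (l)
  "zahezxfze" → prefix "zahezxfz" already present; 1 new (e)
  "zamdvgcfmfc" → prefix "zamdvgcfmfc" already present; 0 new (none)
  "zamr" → prefix "zamr" already present; 0 new (none)
  "zamdvgcfvzf" → prefix "zamdvgcf" already present; 3 new (v, z, f)
  "xxloqamcqxz" → prefix "xxloqamcqxz" already present; 0 new (none)
  "zahezxfzijc" → prefix "zahezxfzij" already present; 1 new (c)
  "zamrmhcru" → prefix "zamrmhcru" already present; 0 new (none)
Total nodes = 12 + 11 + 1 + 12 + 9 + 7 + 1 + 1 + 0 + 0 + 3 + 0 + 1 + 0 = 58

58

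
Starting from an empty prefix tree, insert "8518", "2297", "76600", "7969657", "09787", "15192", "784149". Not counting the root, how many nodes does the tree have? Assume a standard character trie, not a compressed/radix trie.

34

Insert word by word; a character creates a node only if that edge doesn't already exist:
  "8518" → 4 new (8, 5, 1, 8)
  "2297" → 4 new (2, 2, 9, 7)
  "76600" → 5 new (7, 6, 6, 0, 0)
  "7969657" → prefix "7" already present; 6 new (9, 6, 9, 6, 5, 7)
  "09787" → 5 new (0, 9, 7, 8, 7)
  "15192" → 5 new (1, 5, 1, 9, 2)
  "784149" → prefix "7" already present; 5 new (8, 4, 1, 4, 9)
Total nodes = 4 + 4 + 5 + 6 + 5 + 5 + 5 = 34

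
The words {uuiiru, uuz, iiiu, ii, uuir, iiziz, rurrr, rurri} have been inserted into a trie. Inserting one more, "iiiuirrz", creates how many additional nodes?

Walking "iiiuirrz" from the root, the first 4 characters ("iiiu") follow existing edges; "i" is the first miss.
So 8 − 4 = 4 new nodes.

4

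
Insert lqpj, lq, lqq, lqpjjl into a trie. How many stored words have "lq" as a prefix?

Traverse to the node for "lq", then collect every word in that subtree.
Words under "lq": lq, lqpj, lqpjjl, lqq
Count: 4

4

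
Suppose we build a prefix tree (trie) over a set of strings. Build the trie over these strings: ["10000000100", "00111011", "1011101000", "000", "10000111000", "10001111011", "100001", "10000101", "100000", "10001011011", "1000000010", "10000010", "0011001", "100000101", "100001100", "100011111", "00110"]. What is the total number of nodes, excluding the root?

58

For each word, the new-node count is its length minus the longest prefix already in the trie:
  "10000000100" → 11 new (1, 0, 0, 0, 0, 0, 0, 0, 1, 0, 0)
  "00111011" → 8 new (0, 0, 1, 1, 1, 0, 1, 1)
  "1011101000" → prefix "10" already present; 8 new (1, 1, 1, 0, 1, 0, 0, 0)
  "000" → prefix "00" already present; 1 new (0)
  "10000111000" → prefix "10000" already present; 6 new (1, 1, 1, 0, 0, 0)
  "10001111011" → prefix "1000" already present; 7 new (1, 1, 1, 1, 0, 1, 1)
  "100001" → prefix "100001" already present; 0 new (none)
  "10000101" → prefix "100001" already present; 2 new (0, 1)
  "100000" → prefix "100000" already present; 0 new (none)
  "10001011011" → prefix "10001" already present; 6 new (0, 1, 1, 0, 1, 1)
  "1000000010" → prefix "1000000010" already present; 0 new (none)
  "10000010" → prefix "100000" already present; 2 new (1, 0)
  "0011001" → prefix "0011" already present; 3 new (0, 0, 1)
  "100000101" → prefix "10000010" already present; 1 new (1)
  "100001100" → prefix "1000011" already present; 2 new (0, 0)
  "100011111" → prefix "10001111" already present; 1 new (1)
  "00110" → prefix "00110" already present; 0 new (none)
Total nodes = 11 + 8 + 8 + 1 + 6 + 7 + 0 + 2 + 0 + 6 + 0 + 2 + 3 + 1 + 2 + 1 + 0 = 58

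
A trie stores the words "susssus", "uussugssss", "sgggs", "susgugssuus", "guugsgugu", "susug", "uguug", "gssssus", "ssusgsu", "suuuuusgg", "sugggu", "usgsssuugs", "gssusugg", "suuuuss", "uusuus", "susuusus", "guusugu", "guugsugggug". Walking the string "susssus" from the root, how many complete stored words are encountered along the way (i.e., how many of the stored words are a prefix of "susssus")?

Traverse "susssus" character by character; count nodes along the way that are marked as word ends.
Prefixes of the query that are stored words: "susssus"
Count: 1

1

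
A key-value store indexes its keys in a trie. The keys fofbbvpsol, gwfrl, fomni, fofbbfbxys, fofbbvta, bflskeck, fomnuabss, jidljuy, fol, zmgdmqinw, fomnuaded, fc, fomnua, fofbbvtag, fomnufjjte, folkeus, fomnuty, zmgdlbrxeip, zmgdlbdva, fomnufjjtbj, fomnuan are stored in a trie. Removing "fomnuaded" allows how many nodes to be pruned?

3

A node on "fomnuaded"'s path can go only if nothing else ends at it or branches off below it.
The suffix "ded" (3 nodes) is used only by "fomnuaded"; the node for "fomnua" still has the child "b", so pruning stops there.
Nodes removed: 3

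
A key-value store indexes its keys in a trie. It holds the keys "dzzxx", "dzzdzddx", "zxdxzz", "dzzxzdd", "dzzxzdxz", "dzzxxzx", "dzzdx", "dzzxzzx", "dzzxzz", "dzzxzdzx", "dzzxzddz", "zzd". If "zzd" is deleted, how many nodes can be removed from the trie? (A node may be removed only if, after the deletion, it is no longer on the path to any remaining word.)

Walk "zzd" from the leaf back toward the root, removing each node that no remaining word uses.
The suffix "zd" (2 nodes) is used only by "zzd"; the node for "z" still has the child "x", so pruning stops there.
Nodes removed: 2

2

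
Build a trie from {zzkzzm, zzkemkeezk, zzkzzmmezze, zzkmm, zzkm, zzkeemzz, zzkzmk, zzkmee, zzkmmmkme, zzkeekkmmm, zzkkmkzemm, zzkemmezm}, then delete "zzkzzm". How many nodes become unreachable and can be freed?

0

Walk "zzkzzm" from the leaf back toward the root, removing each node that no remaining word uses.
Every node on "zzkzzm" is still needed (e.g. by "zzkzzmmezze"), so nothing is freed.
Nodes removed: 0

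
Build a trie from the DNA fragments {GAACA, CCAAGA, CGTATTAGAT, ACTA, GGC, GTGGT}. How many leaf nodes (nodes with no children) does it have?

A leaf is a node with no children — equivalently, the end of a word that is not a proper prefix of any other stored word.
Those words: "ACTA", "CCAAGA", "CGTATTAGAT", "GAACA", "GGC", "GTGGT"
Leaf count: 6

6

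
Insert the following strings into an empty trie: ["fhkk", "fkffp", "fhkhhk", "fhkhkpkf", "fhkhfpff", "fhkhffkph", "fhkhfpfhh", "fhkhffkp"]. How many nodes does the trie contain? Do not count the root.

Insert word by word; a character creates a node only if that edge doesn't already exist:
  "fhkk" → 4 new (f, h, k, k)
  "fkffp" → prefix "f" already present; 4 new (k, f, f, p)
  "fhkhhk" → prefix "fhk" already present; 3 new (h, h, k)
  "fhkhkpkf" → prefix "fhkh" already present; 4 new (k, p, k, f)
  "fhkhfpff" → prefix "fhkh" already present; 4 new (f, p, f, f)
  "fhkhffkph" → prefix "fhkhf" already present; 4 new (f, k, p, h)
  "fhkhfpfhh" → prefix "fhkhfpf" already present; 2 new (h, h)
  "fhkhffkp" → prefix "fhkhffkp" already present; 0 new (none)
Total nodes = 4 + 4 + 3 + 4 + 4 + 4 + 2 + 0 = 25

25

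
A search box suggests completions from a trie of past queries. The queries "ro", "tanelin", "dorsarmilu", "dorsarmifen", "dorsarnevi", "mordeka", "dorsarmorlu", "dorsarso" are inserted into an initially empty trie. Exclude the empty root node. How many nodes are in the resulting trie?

Trace insertions, counting only characters that open a new branch:
  "ro" → 2 new (r, o)
  "tanelin" → 7 new (t, a, n, e, l, i, n)
  "dorsarmilu" → 10 new (d, o, r, s, a, r, m, i, l, u)
  "dorsarmifen" → prefix "dorsarmi" already present; 3 new (f, e, n)
  "dorsarnevi" → prefix "dorsar" already present; 4 new (n, e, v, i)
  "mordeka" → 7 new (m, o, r, d, e, k, a)
  "dorsarmorlu" → prefix "dorsarm" already present; 4 new (o, r, l, u)
  "dorsarso" → prefix "dorsar" already present; 2 new (s, o)
Total nodes = 2 + 7 + 10 + 3 + 4 + 7 + 4 + 2 = 39

39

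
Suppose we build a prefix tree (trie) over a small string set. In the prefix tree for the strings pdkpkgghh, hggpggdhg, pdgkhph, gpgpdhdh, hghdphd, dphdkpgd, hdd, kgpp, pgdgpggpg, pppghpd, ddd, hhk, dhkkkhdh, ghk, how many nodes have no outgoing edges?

Leaves are exactly the stored words that no other stored word extends.
Those words: "ddd", "dhkkkhdh", "dphdkpgd", "ghk", "gpgpdhdh", "hdd", "hggpggdhg", "hghdphd", "hhk", "kgpp", "pdgkhph", "pdkpkgghh", "pgdgpggpg", "pppghpd"
Leaf count: 14

14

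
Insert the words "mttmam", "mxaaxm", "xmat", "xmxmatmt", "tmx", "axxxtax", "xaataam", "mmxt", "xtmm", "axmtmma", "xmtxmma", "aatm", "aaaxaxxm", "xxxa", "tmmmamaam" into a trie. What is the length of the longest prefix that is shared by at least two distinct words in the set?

2

Look for the deepest trie node that still has at least two words in its subtree.
"aaaxaxxm" and "aatm" agree on "aa" (2 characters) before diverging; nothing deeper is shared.
Longest shared-prefix length: 2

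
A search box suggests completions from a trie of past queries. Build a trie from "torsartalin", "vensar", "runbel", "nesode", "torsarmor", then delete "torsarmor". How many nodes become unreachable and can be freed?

3

A node on "torsarmor"'s path can go only if nothing else ends at it or branches off below it.
The suffix "mor" (3 nodes) is used only by "torsarmor"; the node for "torsar" still has the child "t", so pruning stops there.
Nodes removed: 3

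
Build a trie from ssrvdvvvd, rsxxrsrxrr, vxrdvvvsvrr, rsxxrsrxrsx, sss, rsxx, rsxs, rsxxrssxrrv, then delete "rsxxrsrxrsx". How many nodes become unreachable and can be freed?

After clearing the end-marker at "rsxxrsrxrsx", prune upward until reaching a node still needed by another word.
The suffix "sx" (2 nodes) is used only by "rsxxrsrxrsx"; the node for "rsxxrsrxr" still has the child "r", so pruning stops there.
Nodes removed: 2

2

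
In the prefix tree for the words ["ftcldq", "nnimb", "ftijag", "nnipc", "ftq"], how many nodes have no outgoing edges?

Leaves are exactly the stored words that no other stored word extends.
Those words: "ftcldq", "ftijag", "ftq", "nnimb", "nnipc"
Leaf count: 5

5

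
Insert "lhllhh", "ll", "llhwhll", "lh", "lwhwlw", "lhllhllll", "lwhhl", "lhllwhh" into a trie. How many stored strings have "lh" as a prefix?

4

Filter for entries beginning with "lh":
Matches: "lh", "lhllhh", "lhllhllll", "lhllwhh"
Count: 4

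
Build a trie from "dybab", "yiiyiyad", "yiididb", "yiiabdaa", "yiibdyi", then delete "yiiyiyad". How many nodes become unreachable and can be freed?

A node on "yiiyiyad"'s path can go only if nothing else ends at it or branches off below it.
The suffix "yiyad" (5 nodes) is used only by "yiiyiyad"; the node for "yii" still has the child "d", so pruning stops there.
Nodes removed: 5

5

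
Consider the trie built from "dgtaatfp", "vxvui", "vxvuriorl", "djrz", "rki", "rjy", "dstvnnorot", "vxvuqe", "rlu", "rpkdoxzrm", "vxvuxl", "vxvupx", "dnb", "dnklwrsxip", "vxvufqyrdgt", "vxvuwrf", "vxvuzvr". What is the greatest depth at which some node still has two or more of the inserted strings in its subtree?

4

Equivalently: take the maximum, over all pairs, of their longest common prefix length.
e.g. "vxvufqyrdgt" and "vxvui" share the prefix "vxvu" of length 4; no pair shares a longer one.
Longest shared-prefix length: 4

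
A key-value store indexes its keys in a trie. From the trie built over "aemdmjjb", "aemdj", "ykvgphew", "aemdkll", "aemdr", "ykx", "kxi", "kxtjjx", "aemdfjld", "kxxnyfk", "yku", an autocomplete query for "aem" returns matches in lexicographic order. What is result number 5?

Words with prefix "aem", in lexicographic order: "aemdfjld", "aemdj", "aemdkll", "aemdmjjb", "aemdr"
The 5th is aemdr.

aemdr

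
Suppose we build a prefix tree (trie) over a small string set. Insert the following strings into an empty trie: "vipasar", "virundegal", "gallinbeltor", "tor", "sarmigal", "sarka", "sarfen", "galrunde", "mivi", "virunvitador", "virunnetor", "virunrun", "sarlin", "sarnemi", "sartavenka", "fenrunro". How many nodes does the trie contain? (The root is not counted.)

Insert word by word; a character creates a node only if that edge doesn't already exist:
  "vipasar" → 7 new (v, i, p, a, s, a, r)
  "virundegal" → prefix "vi" already present; 8 new (r, u, n, d, e, g, a, l)
  "gallinbeltor" → 12 new (g, a, l, l, i, n, b, e, l, t, o, r)
  "tor" → 3 new (t, o, r)
  "sarmigal" → 8 new (s, a, r, m, i, g, a, l)
  "sarka" → prefix "sar" already present; 2 new (k, a)
  "sarfen" → prefix "sar" already present; 3 new (f, e, n)
  "galrunde" → prefix "gal" already present; 5 new (r, u, n, d, e)
  "mivi" → 4 new (m, i, v, i)
  "virunvitador" → prefix "virun" already present; 7 new (v, i, t, a, d, o, r)
  "virunnetor" → prefix "virun" already present; 5 new (n, e, t, o, r)
  "virunrun" → prefix "virun" already present; 3 new (r, u, n)
  "sarlin" → prefix "sar" already present; 3 new (l, i, n)
  "sarnemi" → prefix "sar" already present; 4 new (n, e, m, i)
  "sartavenka" → prefix "sar" already present; 7 new (t, a, v, e, n, k, a)
  "fenrunro" → 8 new (f, e, n, r, u, n, r, o)
Total nodes = 7 + 8 + 12 + 3 + 8 + 2 + 3 + 5 + 4 + 7 + 5 + 3 + 3 + 4 + 7 + 8 = 89

89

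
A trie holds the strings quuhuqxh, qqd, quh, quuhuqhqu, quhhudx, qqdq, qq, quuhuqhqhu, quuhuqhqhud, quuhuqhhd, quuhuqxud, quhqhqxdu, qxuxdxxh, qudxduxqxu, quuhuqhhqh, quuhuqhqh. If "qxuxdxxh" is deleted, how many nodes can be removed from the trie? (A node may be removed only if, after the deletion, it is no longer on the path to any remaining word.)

Walk "qxuxdxxh" from the leaf back toward the root, removing each node that no remaining word uses.
The suffix "xuxdxxh" (7 nodes) is used only by "qxuxdxxh"; the node for "q" still has the child "u", so pruning stops there.
Nodes removed: 7

7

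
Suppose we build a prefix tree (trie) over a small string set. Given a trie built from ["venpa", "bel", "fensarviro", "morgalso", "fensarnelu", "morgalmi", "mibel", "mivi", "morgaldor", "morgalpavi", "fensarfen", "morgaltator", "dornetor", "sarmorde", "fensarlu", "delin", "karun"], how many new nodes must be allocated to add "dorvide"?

4

The longest prefix of "dorvide" already in the trie is "dor" (length 3).
Each of the 4 remaining characters creates one node.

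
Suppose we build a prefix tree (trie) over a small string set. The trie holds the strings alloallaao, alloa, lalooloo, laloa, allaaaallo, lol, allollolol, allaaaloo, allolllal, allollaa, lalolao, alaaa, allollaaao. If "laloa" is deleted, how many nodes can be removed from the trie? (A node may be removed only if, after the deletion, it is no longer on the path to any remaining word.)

1

A node on "laloa"'s path can go only if nothing else ends at it or branches off below it.
The suffix "a" (1 node) is used only by "laloa"; the node for "lalo" still has the child "o", so pruning stops there.
Nodes removed: 1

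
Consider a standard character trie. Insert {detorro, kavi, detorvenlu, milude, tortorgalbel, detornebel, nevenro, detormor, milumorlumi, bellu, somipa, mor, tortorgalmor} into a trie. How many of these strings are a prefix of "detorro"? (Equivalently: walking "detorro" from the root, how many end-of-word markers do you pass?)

Walk "detorro" from the root; an end-of-word marker is hit whenever a stored word is a prefix of "detorro".
Prefixes of the query that are stored words: "detorro"
Count: 1

1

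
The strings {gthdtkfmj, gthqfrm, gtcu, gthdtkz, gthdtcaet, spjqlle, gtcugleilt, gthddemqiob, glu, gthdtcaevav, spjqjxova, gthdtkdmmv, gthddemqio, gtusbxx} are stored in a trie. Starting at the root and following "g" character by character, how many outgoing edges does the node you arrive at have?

2

Follow the path "g" to its node, then look at its outgoing edges.
Distinct next characters after "g": l, t.
That node has 2 child edges.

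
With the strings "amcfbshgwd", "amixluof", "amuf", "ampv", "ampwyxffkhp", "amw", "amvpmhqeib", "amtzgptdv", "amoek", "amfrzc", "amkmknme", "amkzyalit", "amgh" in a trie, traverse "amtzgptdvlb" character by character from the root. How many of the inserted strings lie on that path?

Walk "amtzgptdvlb" from the root; an end-of-word marker is hit whenever a stored word is a prefix of "amtzgptdvlb".
Prefixes of the query that are stored words: "amtzgptdv"
Count: 1

1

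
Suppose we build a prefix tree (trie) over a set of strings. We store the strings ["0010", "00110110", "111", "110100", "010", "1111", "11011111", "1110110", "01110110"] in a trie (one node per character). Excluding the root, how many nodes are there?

33

For each word, the new-node count is its length minus the longest prefix already in the trie:
  "0010" → 4 new (0, 0, 1, 0)
  "00110110" → prefix "001" already present; 5 new (1, 0, 1, 1, 0)
  "111" → 3 new (1, 1, 1)
  "110100" → prefix "11" already present; 4 new (0, 1, 0, 0)
  "010" → prefix "0" already present; 2 new (1, 0)
  "1111" → prefix "111" already present; 1 new (1)
  "11011111" → prefix "1101" already present; 4 new (1, 1, 1, 1)
  "1110110" → prefix "111" already present; 4 new (0, 1, 1, 0)
  "01110110" → prefix "01" already present; 6 new (1, 1, 0, 1, 1, 0)
Total nodes = 4 + 5 + 3 + 4 + 2 + 1 + 4 + 4 + 6 = 33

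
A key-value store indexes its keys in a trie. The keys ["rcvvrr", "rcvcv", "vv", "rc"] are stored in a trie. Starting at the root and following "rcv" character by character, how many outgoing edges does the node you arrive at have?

Follow the path "rcv" to its node, then look at its outgoing edges.
Characters that immediately follow "rcv" among the stored strings: {c, v}.
That node has 2 child edges.

2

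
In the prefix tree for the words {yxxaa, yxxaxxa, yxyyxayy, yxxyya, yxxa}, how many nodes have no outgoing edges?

4

A leaf is a node with no children — equivalently, the end of a word that is not a proper prefix of any other stored word.
Those words: "yxxaa", "yxxaxxa", "yxxyya", "yxyyxayy"
Leaf count: 4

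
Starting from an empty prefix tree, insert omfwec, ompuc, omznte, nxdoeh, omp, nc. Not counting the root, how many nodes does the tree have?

20

Trace insertions, counting only characters that open a new branch:
  "omfwec" → 6 new (o, m, f, w, e, c)
  "ompuc" → prefix "om" already present; 3 new (p, u, c)
  "omznte" → prefix "om" already present; 4 new (z, n, t, e)
  "nxdoeh" → 6 new (n, x, d, o, e, h)
  "omp" → prefix "omp" already present; 0 new (none)
  "nc" → prefix "n" already present; 1 new (c)
Total nodes = 6 + 3 + 4 + 6 + 0 + 1 = 20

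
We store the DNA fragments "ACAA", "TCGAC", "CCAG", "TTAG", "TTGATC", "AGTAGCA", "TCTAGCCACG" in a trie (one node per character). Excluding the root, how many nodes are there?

34

Trace insertions, counting only characters that open a new branch:
  "ACAA" → 4 new (A, C, A, A)
  "TCGAC" → 5 new (T, C, G, A, C)
  "CCAG" → 4 new (C, C, A, G)
  "TTAG" → prefix "T" already present; 3 new (T, A, G)
  "TTGATC" → prefix "TT" already present; 4 new (G, A, T, C)
  "AGTAGCA" → prefix "A" already present; 6 new (G, T, A, G, C, A)
  "TCTAGCCACG" → prefix "TC" already present; 8 new (T, A, G, C, C, A, C, G)
Total nodes = 4 + 5 + 4 + 3 + 4 + 6 + 8 = 34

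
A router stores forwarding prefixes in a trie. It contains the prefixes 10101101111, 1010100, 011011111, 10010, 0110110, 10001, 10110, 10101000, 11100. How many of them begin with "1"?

7

Traverse to the node for "1", then collect every word in that subtree.
Words under "1": 10001, 10010, 1010100, 10101000, 10101101111, 10110, 11100
Count: 7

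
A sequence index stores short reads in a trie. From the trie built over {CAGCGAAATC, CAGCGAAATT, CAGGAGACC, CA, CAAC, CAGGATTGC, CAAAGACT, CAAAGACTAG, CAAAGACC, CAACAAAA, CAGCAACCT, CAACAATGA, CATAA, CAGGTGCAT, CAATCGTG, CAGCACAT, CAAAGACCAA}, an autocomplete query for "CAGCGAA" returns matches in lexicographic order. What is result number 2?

Filter for "CAGCGAA…" and sort: "CAGCGAAATC", "CAGCGAAATT"
The 2nd is CAGCGAAATT.

CAGCGAAATT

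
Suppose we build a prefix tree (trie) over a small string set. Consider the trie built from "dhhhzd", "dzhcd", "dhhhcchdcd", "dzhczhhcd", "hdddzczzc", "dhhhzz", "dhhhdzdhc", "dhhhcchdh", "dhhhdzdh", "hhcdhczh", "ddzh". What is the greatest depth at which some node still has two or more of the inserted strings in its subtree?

Equivalently: take the maximum, over all pairs, of their longest common prefix length.
"dhhhcchdcd" and "dhhhcchdh" agree on "dhhhcchd" (8 characters) before diverging; nothing deeper is shared.
Longest shared-prefix length: 8

8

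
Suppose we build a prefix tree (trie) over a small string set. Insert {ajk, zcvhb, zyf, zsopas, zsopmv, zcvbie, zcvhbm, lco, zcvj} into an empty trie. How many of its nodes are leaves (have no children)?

8

Leaves are exactly the stored words that no other stored word extends.
Those words: "ajk", "lco", "zcvbie", "zcvhbm", "zcvj", "zsopas", "zsopmv", "zyf"
Leaf count: 8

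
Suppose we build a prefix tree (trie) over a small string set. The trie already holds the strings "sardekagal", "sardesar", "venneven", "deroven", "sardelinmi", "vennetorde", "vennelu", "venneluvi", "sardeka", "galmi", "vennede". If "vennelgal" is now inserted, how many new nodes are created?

3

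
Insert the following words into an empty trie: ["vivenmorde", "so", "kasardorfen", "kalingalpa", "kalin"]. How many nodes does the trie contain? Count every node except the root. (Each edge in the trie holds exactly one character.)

For each word, the new-node count is its length minus the longest prefix already in the trie:
  "vivenmorde" → 10 new (v, i, v, e, n, m, o, r, d, e)
  "so" → 2 new (s, o)
  "kasardorfen" → 11 new (k, a, s, a, r, d, o, r, f, e, n)
  "kalingalpa" → prefix "ka" already present; 8 new (l, i, n, g, a, l, p, a)
  "kalin" → prefix "kalin" already present; 0 new (none)
Total nodes = 10 + 2 + 11 + 8 + 0 = 31

31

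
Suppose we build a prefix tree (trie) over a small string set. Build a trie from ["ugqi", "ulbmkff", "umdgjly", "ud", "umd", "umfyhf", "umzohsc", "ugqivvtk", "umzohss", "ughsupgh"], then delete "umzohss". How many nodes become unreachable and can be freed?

A node on "umzohss"'s path can go only if nothing else ends at it or branches off below it.
The suffix "s" (1 node) is used only by "umzohss"; the node for "umzohs" still has the child "c", so pruning stops there.
Nodes removed: 1

1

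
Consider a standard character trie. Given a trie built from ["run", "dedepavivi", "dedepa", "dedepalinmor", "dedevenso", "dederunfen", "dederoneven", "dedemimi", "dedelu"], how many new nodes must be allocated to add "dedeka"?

2

The longest prefix of "dedeka" already in the trie is "dede" (length 4).
So 6 − 4 = 2 new nodes.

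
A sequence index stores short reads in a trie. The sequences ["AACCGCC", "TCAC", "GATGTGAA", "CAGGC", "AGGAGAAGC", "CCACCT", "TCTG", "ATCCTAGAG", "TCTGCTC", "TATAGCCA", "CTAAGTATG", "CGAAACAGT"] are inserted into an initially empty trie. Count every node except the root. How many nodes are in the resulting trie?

Trace insertions, counting only characters that open a new branch:
  "AACCGCC" → 7 new (A, A, C, C, G, C, C)
  "TCAC" → 4 new (T, C, A, C)
  "GATGTGAA" → 8 new (G, A, T, G, T, G, A, A)
  "CAGGC" → 5 new (C, A, G, G, C)
  "AGGAGAAGC" → prefix "A" already present; 8 new (G, G, A, G, A, A, G, C)
  "CCACCT" → prefix "C" already present; 5 new (C, A, C, C, T)
  "TCTG" → prefix "TC" already present; 2 new (T, G)
  "ATCCTAGAG" → prefix "A" already present; 8 new (T, C, C, T, A, G, A, G)
  "TCTGCTC" → prefix "TCTG" already present; 3 new (C, T, C)
  "TATAGCCA" → prefix "T" already present; 7 new (A, T, A, G, C, C, A)
  "CTAAGTATG" → prefix "C" already present; 8 new (T, A, A, G, T, A, T, G)
  "CGAAACAGT" → prefix "C" already present; 8 new (G, A, A, A, C, A, G, T)
Total nodes = 7 + 4 + 8 + 5 + 8 + 5 + 2 + 8 + 3 + 7 + 8 + 8 = 73

73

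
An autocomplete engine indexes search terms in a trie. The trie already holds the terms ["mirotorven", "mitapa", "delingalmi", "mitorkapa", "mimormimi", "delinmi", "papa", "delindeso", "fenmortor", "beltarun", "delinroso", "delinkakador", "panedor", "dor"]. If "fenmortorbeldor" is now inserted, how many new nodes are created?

The longest prefix of "fenmortorbeldor" already in the trie is "fenmortor" (length 9).
New nodes needed: |"fenmortorbeldor"| − 9 = 15 − 9 = 6.

6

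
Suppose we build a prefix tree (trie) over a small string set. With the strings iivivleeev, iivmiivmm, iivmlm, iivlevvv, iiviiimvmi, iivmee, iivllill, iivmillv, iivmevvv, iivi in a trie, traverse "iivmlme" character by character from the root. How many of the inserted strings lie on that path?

Check each prefix of "iivmlme" against the stored set — each match is an end-marker on the path.
Prefixes of the query that are stored words: "iivmlm"
Count: 1

1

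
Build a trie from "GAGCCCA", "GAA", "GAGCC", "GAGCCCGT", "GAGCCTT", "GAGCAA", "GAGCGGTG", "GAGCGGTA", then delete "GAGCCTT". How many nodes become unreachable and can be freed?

2

A node on "GAGCCTT"'s path can go only if nothing else ends at it or branches off below it.
The suffix "TT" (2 nodes) is used only by "GAGCCTT"; the node for "GAGCC" still has the child "C", so pruning stops there.
Nodes removed: 2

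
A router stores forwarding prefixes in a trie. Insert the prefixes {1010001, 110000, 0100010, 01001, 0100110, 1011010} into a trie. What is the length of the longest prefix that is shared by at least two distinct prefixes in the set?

Look for the deepest trie node that still has at least two words in its subtree.
"01001" and "0100110" agree on "01001" (5 characters) before diverging; nothing deeper is shared.
Longest shared-prefix length: 5

5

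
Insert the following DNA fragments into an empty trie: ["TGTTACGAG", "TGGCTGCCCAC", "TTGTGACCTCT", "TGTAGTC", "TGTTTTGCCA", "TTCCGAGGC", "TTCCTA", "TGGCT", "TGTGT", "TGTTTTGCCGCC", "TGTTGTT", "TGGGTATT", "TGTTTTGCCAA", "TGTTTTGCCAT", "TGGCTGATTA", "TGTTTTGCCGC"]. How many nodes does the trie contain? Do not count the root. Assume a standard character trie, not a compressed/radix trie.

Trace insertions, counting only characters that open a new branch:
  "TGTTACGAG" → 9 new (T, G, T, T, A, C, G, A, G)
  "TGGCTGCCCAC" → prefix "TG" already present; 9 new (G, C, T, G, C, C, C, A, C)
  "TTGTGACCTCT" → prefix "T" already present; 10 new (T, G, T, G, A, C, C, T, C, T)
  "TGTAGTC" → prefix "TGT" already present; 4 new (A, G, T, C)
  "TGTTTTGCCA" → prefix "TGTT" already present; 6 new (T, T, G, C, C, A)
  "TTCCGAGGC" → prefix "TT" already present; 7 new (C, C, G, A, G, G, C)
  "TTCCTA" → prefix "TTCC" already present; 2 new (T, A)
  "TGGCT" → prefix "TGGCT" already present; 0 new (none)
  "TGTGT" → prefix "TGT" already present; 2 new (G, T)
  "TGTTTTGCCGCC" → prefix "TGTTTTGCC" already present; 3 new (G, C, C)
  "TGTTGTT" → prefix "TGTT" already present; 3 new (G, T, T)
  "TGGGTATT" → prefix "TGG" already present; 5 new (G, T, A, T, T)
  "TGTTTTGCCAA" → prefix "TGTTTTGCCA" already present; 1 new (A)
  "TGTTTTGCCAT" → prefix "TGTTTTGCCA" already present; 1 new (T)
  "TGGCTGATTA" → prefix "TGGCTG" already present; 4 new (A, T, T, A)
  "TGTTTTGCCGC" → prefix "TGTTTTGCCGC" already present; 0 new (none)
Total nodes = 9 + 9 + 10 + 4 + 6 + 7 + 2 + 0 + 2 + 3 + 3 + 5 + 1 + 1 + 4 + 0 = 66

66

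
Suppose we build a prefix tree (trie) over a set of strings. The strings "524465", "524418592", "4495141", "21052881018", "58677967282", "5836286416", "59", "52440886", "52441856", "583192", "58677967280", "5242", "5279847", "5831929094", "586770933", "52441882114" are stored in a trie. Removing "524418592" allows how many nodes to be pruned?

Walk "524418592" from the leaf back toward the root, removing each node that no remaining word uses.
The suffix "92" (2 nodes) is used only by "524418592"; the node for "5244185" still has the child "6", so pruning stops there.
Nodes removed: 2

2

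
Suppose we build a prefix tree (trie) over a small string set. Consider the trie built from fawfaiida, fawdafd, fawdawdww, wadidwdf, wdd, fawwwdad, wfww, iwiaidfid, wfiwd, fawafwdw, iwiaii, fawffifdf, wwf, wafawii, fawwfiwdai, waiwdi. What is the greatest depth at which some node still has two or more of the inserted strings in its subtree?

5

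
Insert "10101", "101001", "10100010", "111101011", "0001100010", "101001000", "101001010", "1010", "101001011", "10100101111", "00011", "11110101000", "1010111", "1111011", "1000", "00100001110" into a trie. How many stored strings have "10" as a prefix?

Traverse to the node for "10", then collect every word in that subtree.
Matches: "1000", "1010", "10100010", "101001", "101001000", "101001010", "101001011", "10100101111", "10101", "1010111"
Count: 10

10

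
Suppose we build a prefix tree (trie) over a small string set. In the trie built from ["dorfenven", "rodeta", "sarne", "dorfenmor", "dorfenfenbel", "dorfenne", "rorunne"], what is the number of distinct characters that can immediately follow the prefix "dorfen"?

The children of the "dorfen" node are the distinct next characters among strings starting with "dorfen".
Characters that immediately follow "dorfen" among the stored strings: {f, m, n, v}.
That node has 4 child edges.

4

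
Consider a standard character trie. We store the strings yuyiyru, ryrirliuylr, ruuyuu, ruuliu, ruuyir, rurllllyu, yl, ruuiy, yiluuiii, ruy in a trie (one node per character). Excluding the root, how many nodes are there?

46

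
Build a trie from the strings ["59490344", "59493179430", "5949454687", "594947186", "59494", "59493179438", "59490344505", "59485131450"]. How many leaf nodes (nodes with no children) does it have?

Leaves are exactly the stored words that no other stored word extends.
Those words: "59485131450", "59490344505", "59493179430", "59493179438", "5949454687", "594947186"
Leaf count: 6

6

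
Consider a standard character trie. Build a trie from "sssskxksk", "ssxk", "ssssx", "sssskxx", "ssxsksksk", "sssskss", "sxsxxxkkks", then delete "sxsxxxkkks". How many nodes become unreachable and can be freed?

Walk "sxsxxxkkks" from the leaf back toward the root, removing each node that no remaining word uses.
The suffix "xsxxxkkks" (9 nodes) is used only by "sxsxxxkkks"; the node for "s" still has the child "s", so pruning stops there.
Nodes removed: 9

9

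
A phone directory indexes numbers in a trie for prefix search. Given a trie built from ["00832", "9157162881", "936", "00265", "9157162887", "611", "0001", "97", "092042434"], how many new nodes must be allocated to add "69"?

1

Walking "69" from the root, the first 1 characters ("6") follow existing edges; "9" is the first miss.
Each of the 1 remaining characters creates one node.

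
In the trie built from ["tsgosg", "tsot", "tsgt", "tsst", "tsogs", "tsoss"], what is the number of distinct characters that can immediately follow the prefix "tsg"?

2

Follow the path "tsg" to its node, then look at its outgoing edges.
Distinct next characters after "tsg": o, t.
That node has 2 child edges.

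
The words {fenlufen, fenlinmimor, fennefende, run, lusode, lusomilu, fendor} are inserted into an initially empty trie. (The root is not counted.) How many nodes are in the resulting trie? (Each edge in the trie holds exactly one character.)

38

Trie structure (* marks end of a word):
(root)
├─ f
│  └─ e
│     └─ n
│        ├─ d
│        │  └─ o
│        │     └─ r *
│        ├─ l
│        │  ├─ i
│        │  │  └─ n
│        │  │     └─ m
│        │  │        └─ i
│        │  │           └─ m
│        │  │              └─ o
│        │  │                 └─ r *
│        │  └─ u
│        │     └─ f
│        │        └─ e
│        │           └─ n *
│        └─ n
│           └─ e
│              └─ f
│                 └─ e
│                    └─ n
│                       └─ d
│                          └─ e *
├─ l
│  └─ u
│     └─ s
│        └─ o
│           ├─ d
│           │  └─ e *
│           └─ m
│              └─ i
│                 └─ l
│                    └─ u *
└─ r
   └─ u
      └─ n *
Counting every labelled node above: 38.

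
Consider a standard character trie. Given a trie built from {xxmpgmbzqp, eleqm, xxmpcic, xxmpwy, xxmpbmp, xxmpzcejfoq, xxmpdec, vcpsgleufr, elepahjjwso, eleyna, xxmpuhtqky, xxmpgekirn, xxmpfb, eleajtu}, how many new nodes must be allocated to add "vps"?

Walking "vps" from the root, the first 1 characters ("v") follow existing edges; "p" is the first miss.
New nodes needed: |"vps"| − 1 = 3 − 1 = 2.

2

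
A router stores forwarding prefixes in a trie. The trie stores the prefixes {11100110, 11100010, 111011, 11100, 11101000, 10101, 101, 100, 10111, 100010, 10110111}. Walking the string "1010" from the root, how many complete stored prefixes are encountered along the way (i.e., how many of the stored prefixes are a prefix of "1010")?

1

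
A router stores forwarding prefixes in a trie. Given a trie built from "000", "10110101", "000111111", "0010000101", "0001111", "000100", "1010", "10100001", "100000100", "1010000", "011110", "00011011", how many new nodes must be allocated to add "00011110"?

"0001111" is already a path in the trie; the remaining "0" must be added.
Each of the 1 remaining characters creates one node.

1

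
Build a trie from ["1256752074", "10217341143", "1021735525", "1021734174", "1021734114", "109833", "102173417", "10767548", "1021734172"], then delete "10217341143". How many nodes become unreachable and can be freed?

Walk "10217341143" from the leaf back toward the root, removing each node that no remaining word uses.
The suffix "3" (1 node) is used only by "10217341143"; "1021734114" is itself a stored word, so pruning stops there.
Nodes removed: 1

1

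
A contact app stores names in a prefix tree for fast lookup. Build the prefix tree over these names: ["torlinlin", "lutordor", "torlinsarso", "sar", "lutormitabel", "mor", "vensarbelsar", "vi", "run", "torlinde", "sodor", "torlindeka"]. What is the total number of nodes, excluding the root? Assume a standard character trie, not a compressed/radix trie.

Count nodes per top-level branch (shared prefixes stored once):
  'l'-branch (lutordor, lutormitabel): 15 nodes
  'm'-branch (mor): 3 nodes
  'r'-branch (run): 3 nodes
  's'-branch (sar, sodor): 7 nodes
  't'-branch (torlinde, torlindeka, torlinlin, torlinsarso): 18 nodes
  'v'-branch (vensarbelsar, vi): 13 nodes
Sum: 59

59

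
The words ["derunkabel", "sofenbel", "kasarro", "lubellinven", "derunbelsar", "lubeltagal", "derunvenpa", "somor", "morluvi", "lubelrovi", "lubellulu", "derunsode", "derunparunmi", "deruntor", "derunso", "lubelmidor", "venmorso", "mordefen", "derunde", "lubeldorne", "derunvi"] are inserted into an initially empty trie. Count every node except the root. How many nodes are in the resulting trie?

109

For each word, the new-node count is its length minus the longest prefix already in the trie:
  "derunkabel" → 10 new (d, e, r, u, n, k, a, b, e, l)
  "sofenbel" → 8 new (s, o, f, e, n, b, e, l)
  "kasarro" → 7 new (k, a, s, a, r, r, o)
  "lubellinven" → 11 new (l, u, b, e, l, l, i, n, v, e, n)
  "derunbelsar" → prefix "derun" already present; 6 new (b, e, l, s, a, r)
  "lubeltagal" → prefix "lubel" already present; 5 new (t, a, g, a, l)
  "derunvenpa" → prefix "derun" already present; 5 new (v, e, n, p, a)
  "somor" → prefix "so" already present; 3 new (m, o, r)
  "morluvi" → 7 new (m, o, r, l, u, v, i)
  "lubelrovi" → prefix "lubel" already present; 4 new (r, o, v, i)
  "lubellulu" → prefix "lubell" already present; 3 new (u, l, u)
  "derunsode" → prefix "derun" already present; 4 new (s, o, d, e)
  "derunparunmi" → prefix "derun" already present; 7 new (p, a, r, u, n, m, i)
  "deruntor" → prefix "derun" already present; 3 new (t, o, r)
  "derunso" → prefix "derunso" already present; 0 new (none)
  "lubelmidor" → prefix "lubel" already present; 5 new (m, i, d, o, r)
  "venmorso" → 8 new (v, e, n, m, o, r, s, o)
  "mordefen" → prefix "mor" already present; 5 new (d, e, f, e, n)
  "derunde" → prefix "derun" already present; 2 new (d, e)
  "lubeldorne" → prefix "lubel" already present; 5 new (d, o, r, n, e)
  "derunvi" → prefix "derunv" already present; 1 new (i)
Total nodes = 10 + 8 + 7 + 11 + 6 + 5 + 5 + 3 + 7 + 4 + 3 + 4 + 7 + 3 + 0 + 5 + 8 + 5 + 2 + 5 + 1 = 109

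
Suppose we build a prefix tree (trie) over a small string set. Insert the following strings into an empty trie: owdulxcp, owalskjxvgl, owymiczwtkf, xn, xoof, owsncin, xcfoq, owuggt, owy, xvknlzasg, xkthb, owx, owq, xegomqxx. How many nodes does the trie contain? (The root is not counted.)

65

Insert word by word; a character creates a node only if that edge doesn't already exist:
  "owdulxcp" → 8 new (o, w, d, u, l, x, c, p)
  "owalskjxvgl" → prefix "ow" already present; 9 new (a, l, s, k, j, x, v, g, l)
  "owymiczwtkf" → prefix "ow" already present; 9 new (y, m, i, c, z, w, t, k, f)
  "xn" → 2 new (x, n)
  "xoof" → prefix "x" already present; 3 new (o, o, f)
  "owsncin" → prefix "ow" already present; 5 new (s, n, c, i, n)
  "xcfoq" → prefix "x" already present; 4 new (c, f, o, q)
  "owuggt" → prefix "ow" already present; 4 new (u, g, g, t)
  "owy" → prefix "owy" already present; 0 new (none)
  "xvknlzasg" → prefix "x" already present; 8 new (v, k, n, l, z, a, s, g)
  "xkthb" → prefix "x" already present; 4 new (k, t, h, b)
  "owx" → prefix "ow" already present; 1 new (x)
  "owq" → prefix "ow" already present; 1 new (q)
  "xegomqxx" → prefix "x" already present; 7 new (e, g, o, m, q, x, x)
Total nodes = 8 + 9 + 9 + 2 + 3 + 5 + 4 + 4 + 0 + 8 + 4 + 1 + 1 + 7 = 65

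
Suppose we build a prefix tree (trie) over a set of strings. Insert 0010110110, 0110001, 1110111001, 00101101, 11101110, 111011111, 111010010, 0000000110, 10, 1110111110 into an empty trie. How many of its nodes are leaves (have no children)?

Leaves are exactly the stored words that no other stored word extends.
Those words: "0000000110", "0010110110", "0110001", "10", "111010010", "1110111001", "1110111110"
Leaf count: 7

7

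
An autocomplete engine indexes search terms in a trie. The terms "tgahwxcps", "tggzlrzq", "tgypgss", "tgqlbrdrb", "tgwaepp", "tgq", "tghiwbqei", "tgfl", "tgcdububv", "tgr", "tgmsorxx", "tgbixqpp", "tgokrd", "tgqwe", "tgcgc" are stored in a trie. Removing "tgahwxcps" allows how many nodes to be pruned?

After clearing the end-marker at "tgahwxcps", prune upward until reaching a node still needed by another word.
The suffix "ahwxcps" (7 nodes) is used only by "tgahwxcps"; the node for "tg" still has the child "g", so pruning stops there.
Nodes removed: 7

7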